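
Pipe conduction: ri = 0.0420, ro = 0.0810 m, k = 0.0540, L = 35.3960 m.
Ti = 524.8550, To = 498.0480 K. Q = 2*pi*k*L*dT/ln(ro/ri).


dT = 26.8070 K
ln(ro/ri) = 0.6568
Q = 2*pi*0.0540*35.3960*26.8070 / 0.6568 = 490.1809 W

490.1809 W


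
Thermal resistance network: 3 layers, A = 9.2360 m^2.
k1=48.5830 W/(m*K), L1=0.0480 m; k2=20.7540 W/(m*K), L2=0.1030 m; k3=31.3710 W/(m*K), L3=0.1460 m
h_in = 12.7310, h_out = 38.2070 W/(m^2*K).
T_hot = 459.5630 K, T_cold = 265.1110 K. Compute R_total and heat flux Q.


R_conv_in = 1/(12.7310*9.2360) = 0.0085
R_1 = 0.0480/(48.5830*9.2360) = 0.0001
R_2 = 0.1030/(20.7540*9.2360) = 0.0005
R_3 = 0.1460/(31.3710*9.2360) = 0.0005
R_conv_out = 1/(38.2070*9.2360) = 0.0028
R_total = 0.0125 K/W
Q = 194.4520 / 0.0125 = 15572.8163 W

R_total = 0.0125 K/W, Q = 15572.8163 W


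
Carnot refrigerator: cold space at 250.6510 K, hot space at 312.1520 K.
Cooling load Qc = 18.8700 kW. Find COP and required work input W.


COP = 250.6510 / 61.5010 = 4.0756
W = 18.8700 / 4.0756 = 4.6300 kW

COP = 4.0756, W = 4.6300 kW


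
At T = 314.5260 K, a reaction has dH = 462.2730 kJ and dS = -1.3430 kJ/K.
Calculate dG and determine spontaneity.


T*dS = 314.5260 * -1.3430 = -422.4084 kJ
dG = 462.2730 + 422.4084 = 884.6814 kJ (non-spontaneous)

dG = 884.6814 kJ, non-spontaneous


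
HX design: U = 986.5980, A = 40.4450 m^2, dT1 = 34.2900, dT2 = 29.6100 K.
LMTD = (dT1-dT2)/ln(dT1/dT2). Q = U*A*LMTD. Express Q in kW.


LMTD = 31.8928 K
Q = 986.5980 * 40.4450 * 31.8928 = 1272616.6513 W = 1272.6167 kW

1272.6167 kW


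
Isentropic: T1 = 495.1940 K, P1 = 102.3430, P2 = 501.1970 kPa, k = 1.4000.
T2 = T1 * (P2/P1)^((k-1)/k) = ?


(k-1)/k = 0.2857
(P2/P1)^exp = 1.5744
T2 = 495.1940 * 1.5744 = 779.6578 K

779.6578 K


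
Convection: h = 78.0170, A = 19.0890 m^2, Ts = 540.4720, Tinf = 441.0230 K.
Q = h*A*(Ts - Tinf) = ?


dT = 99.4490 K
Q = 78.0170 * 19.0890 * 99.4490 = 148106.0655 W

148106.0655 W


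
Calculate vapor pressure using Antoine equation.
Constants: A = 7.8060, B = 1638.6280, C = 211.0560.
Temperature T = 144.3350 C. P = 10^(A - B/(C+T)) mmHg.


C+T = 355.3910
B/(C+T) = 4.6108
log10(P) = 7.8060 - 4.6108 = 3.1952
P = 10^3.1952 = 1567.5624 mmHg

1567.5624 mmHg


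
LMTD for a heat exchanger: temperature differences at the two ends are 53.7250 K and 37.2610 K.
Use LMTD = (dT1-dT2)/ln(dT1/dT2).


dT1/dT2 = 1.4419
ln(dT1/dT2) = 0.3659
LMTD = 16.4640 / 0.3659 = 44.9921 K

44.9921 K


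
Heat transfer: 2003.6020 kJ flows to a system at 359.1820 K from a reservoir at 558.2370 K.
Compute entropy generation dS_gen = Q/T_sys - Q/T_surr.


dS_sys = 2003.6020/359.1820 = 5.5782 kJ/K
dS_surr = -2003.6020/558.2370 = -3.5892 kJ/K
dS_gen = 5.5782 - 3.5892 = 1.9891 kJ/K (irreversible)

dS_gen = 1.9891 kJ/K, irreversible


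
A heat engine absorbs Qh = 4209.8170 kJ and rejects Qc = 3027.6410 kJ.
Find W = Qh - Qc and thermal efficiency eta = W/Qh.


W = 4209.8170 - 3027.6410 = 1182.1760 kJ
eta = 1182.1760 / 4209.8170 = 0.2808 = 28.0814%

W = 1182.1760 kJ, eta = 28.0814%


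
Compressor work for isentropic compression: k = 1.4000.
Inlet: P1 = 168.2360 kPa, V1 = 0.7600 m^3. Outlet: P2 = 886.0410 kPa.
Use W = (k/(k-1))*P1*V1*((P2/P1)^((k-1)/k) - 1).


(k-1)/k = 0.2857
(P2/P1)^exp = 1.6075
W = 3.5000 * 168.2360 * 0.7600 * (1.6075 - 1) = 271.8640 kJ

271.8640 kJ


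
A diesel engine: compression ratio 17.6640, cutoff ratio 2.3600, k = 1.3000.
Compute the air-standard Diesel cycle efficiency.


r^(k-1) = 2.3666
rc^k = 3.0534
eta = 0.5092 = 50.9242%

50.9242%


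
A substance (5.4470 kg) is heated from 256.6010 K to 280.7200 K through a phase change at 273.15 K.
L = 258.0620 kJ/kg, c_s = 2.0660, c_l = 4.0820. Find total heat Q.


Q1 (sensible, solid) = 5.4470 * 2.0660 * 16.5490 = 186.2342 kJ
Q2 (latent) = 5.4470 * 258.0620 = 1405.6637 kJ
Q3 (sensible, liquid) = 5.4470 * 4.0820 * 7.5700 = 168.3163 kJ
Q_total = 1760.2142 kJ

1760.2142 kJ


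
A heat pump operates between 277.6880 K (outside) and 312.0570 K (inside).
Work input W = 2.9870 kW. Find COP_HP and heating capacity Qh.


COP = 312.0570 / 34.3690 = 9.0796
Qh = 9.0796 * 2.9870 = 27.1208 kW

COP = 9.0796, Qh = 27.1208 kW


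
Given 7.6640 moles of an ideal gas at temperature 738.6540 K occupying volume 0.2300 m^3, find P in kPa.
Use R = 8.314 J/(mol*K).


P = nRT/V = 7.6640 * 8.314 * 738.6540 / 0.2300
= 47065.9219 / 0.2300 = 204634.4432 Pa = 204.6344 kPa

204.6344 kPa


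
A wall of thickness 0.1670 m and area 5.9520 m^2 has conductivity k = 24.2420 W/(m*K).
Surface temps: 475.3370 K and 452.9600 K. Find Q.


dT = 22.3770 K
Q = 24.2420 * 5.9520 * 22.3770 / 0.1670 = 19333.7795 W

19333.7795 W


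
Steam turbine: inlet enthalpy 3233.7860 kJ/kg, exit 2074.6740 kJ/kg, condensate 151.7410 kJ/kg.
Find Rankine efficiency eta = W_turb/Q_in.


W = 1159.1120 kJ/kg
Q_in = 3082.0450 kJ/kg
eta = 0.3761 = 37.6085%

eta = 37.6085%


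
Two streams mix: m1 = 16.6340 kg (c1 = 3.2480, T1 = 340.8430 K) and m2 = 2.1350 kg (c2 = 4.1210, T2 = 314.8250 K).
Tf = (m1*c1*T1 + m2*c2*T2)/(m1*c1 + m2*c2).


num = 21184.7397
den = 62.8256
Tf = 337.1993 K

337.1993 K


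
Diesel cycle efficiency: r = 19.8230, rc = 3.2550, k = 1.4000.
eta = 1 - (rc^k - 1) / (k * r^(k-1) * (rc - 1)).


r^(k-1) = 3.3027
rc^k = 5.2188
eta = 0.5954 = 59.5380%

59.5380%


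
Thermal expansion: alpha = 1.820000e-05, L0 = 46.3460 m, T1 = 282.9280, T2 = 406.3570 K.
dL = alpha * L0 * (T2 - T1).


dT = 123.4290 K
dL = 1.820000e-05 * 46.3460 * 123.4290 = 0.104112 m
L_final = 46.450112 m

dL = 0.104112 m


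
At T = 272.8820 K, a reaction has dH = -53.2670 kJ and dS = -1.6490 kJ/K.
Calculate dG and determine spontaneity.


T*dS = 272.8820 * -1.6490 = -449.9824 kJ
dG = -53.2670 + 449.9824 = 396.7154 kJ (non-spontaneous)

dG = 396.7154 kJ, non-spontaneous


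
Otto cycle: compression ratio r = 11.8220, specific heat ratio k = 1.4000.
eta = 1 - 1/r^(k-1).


r^(k-1) = 2.6858
eta = 1 - 1/2.6858 = 0.6277 = 62.7674%

62.7674%


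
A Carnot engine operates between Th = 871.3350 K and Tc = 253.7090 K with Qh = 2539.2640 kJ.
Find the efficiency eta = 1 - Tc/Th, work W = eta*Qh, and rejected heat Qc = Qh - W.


eta = 1 - 253.7090/871.3350 = 0.7088
W = 0.7088 * 2539.2640 = 1799.8995 kJ
Qc = 2539.2640 - 1799.8995 = 739.3645 kJ

eta = 70.8827%, W = 1799.8995 kJ, Qc = 739.3645 kJ


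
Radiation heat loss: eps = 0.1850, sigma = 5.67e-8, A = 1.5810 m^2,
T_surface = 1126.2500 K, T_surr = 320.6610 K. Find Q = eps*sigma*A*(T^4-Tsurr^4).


T^4 = 1.6089e+12
Tsurr^4 = 1.0573e+10
Q = 0.1850 * 5.67e-8 * 1.5810 * 1.5984e+12 = 26507.1243 W

26507.1243 W


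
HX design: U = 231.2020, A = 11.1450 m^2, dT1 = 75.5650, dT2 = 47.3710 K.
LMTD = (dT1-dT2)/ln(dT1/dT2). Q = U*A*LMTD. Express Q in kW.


LMTD = 60.3748 K
Q = 231.2020 * 11.1450 * 60.3748 = 155570.5178 W = 155.5705 kW

155.5705 kW


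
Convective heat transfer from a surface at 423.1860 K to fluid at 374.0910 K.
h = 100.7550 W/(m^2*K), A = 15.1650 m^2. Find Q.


dT = 49.0950 K
Q = 100.7550 * 15.1650 * 49.0950 = 75014.6844 W

75014.6844 W


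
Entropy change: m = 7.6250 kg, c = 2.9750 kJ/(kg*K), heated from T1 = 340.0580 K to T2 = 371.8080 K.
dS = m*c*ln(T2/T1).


T2/T1 = 1.0934
ln(T2/T1) = 0.0893
dS = 7.6250 * 2.9750 * 0.0893 = 2.0248 kJ/K

2.0248 kJ/K


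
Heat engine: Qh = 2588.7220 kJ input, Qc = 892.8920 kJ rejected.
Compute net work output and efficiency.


W = 2588.7220 - 892.8920 = 1695.8300 kJ
eta = 1695.8300 / 2588.7220 = 0.6551 = 65.5084%

W = 1695.8300 kJ, eta = 65.5084%


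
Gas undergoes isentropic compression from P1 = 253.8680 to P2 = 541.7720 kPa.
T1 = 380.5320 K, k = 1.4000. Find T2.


(k-1)/k = 0.2857
(P2/P1)^exp = 1.2418
T2 = 380.5320 * 1.2418 = 472.5533 K

472.5533 K


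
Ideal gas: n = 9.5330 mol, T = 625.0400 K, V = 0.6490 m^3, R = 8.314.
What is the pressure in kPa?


P = nRT/V = 9.5330 * 8.314 * 625.0400 / 0.6490
= 49539.0215 / 0.6490 = 76331.3121 Pa = 76.3313 kPa

76.3313 kPa


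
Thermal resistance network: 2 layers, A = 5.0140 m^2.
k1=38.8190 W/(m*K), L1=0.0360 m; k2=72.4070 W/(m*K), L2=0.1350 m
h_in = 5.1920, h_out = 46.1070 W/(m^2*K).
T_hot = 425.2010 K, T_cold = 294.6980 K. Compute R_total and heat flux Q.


R_conv_in = 1/(5.1920*5.0140) = 0.0384
R_1 = 0.0360/(38.8190*5.0140) = 0.0002
R_2 = 0.1350/(72.4070*5.0140) = 0.0004
R_conv_out = 1/(46.1070*5.0140) = 0.0043
R_total = 0.0433 K/W
Q = 130.5030 / 0.0433 = 3014.2270 W

R_total = 0.0433 K/W, Q = 3014.2270 W


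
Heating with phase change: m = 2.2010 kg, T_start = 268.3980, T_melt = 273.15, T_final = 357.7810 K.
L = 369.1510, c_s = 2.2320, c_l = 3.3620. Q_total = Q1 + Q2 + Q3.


Q1 (sensible, solid) = 2.2010 * 2.2320 * 4.7520 = 23.3448 kJ
Q2 (latent) = 2.2010 * 369.1510 = 812.5014 kJ
Q3 (sensible, liquid) = 2.2010 * 3.3620 * 84.6310 = 626.2493 kJ
Q_total = 1462.0954 kJ

1462.0954 kJ


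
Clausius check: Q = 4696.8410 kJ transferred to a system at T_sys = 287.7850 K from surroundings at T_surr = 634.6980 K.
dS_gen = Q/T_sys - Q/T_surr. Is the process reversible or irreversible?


dS_sys = 4696.8410/287.7850 = 16.3207 kJ/K
dS_surr = -4696.8410/634.6980 = -7.4001 kJ/K
dS_gen = 16.3207 - 7.4001 = 8.9205 kJ/K (irreversible)

dS_gen = 8.9205 kJ/K, irreversible


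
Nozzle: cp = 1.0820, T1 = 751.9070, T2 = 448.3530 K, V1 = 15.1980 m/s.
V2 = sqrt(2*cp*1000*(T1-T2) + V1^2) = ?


dT = 303.5540 K
2*cp*1000*dT = 656890.8560
V1^2 = 230.9792
V2 = sqrt(657121.8352) = 810.6305 m/s

810.6305 m/s


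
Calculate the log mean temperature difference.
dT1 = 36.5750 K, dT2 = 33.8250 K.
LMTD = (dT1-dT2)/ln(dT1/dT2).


dT1/dT2 = 1.0813
ln(dT1/dT2) = 0.0782
LMTD = 2.7500 / 0.0782 = 35.1821 K

35.1821 K


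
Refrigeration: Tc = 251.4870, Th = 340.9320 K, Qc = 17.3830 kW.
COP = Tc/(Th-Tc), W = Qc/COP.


COP = 251.4870 / 89.4450 = 2.8116
W = 17.3830 / 2.8116 = 6.1825 kW

COP = 2.8116, W = 6.1825 kW


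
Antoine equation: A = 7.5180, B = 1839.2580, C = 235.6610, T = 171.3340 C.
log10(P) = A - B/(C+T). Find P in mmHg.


C+T = 406.9950
B/(C+T) = 4.5191
log10(P) = 7.5180 - 4.5191 = 2.9989
P = 10^2.9989 = 997.4314 mmHg

997.4314 mmHg


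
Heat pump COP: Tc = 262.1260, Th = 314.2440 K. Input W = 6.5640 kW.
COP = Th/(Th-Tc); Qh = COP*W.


COP = 314.2440 / 52.1180 = 6.0295
Qh = 6.0295 * 6.5640 = 39.5775 kW

COP = 6.0295, Qh = 39.5775 kW


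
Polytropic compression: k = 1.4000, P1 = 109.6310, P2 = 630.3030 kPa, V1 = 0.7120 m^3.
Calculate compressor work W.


(k-1)/k = 0.2857
(P2/P1)^exp = 1.6483
W = 3.5000 * 109.6310 * 0.7120 * (1.6483 - 1) = 177.1126 kJ

177.1126 kJ


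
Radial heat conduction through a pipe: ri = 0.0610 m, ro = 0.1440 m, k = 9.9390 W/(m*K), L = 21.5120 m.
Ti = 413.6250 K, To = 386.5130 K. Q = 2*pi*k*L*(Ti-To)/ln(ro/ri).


dT = 27.1120 K
ln(ro/ri) = 0.8589
Q = 2*pi*9.9390*21.5120*27.1120 / 0.8589 = 42403.5641 W

42403.5641 W


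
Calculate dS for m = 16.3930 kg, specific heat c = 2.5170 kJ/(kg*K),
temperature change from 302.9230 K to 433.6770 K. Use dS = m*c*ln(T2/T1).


T2/T1 = 1.4316
ln(T2/T1) = 0.3588
dS = 16.3930 * 2.5170 * 0.3588 = 14.8054 kJ/K

14.8054 kJ/K


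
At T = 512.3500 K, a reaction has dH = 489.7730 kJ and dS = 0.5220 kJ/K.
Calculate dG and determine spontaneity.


T*dS = 512.3500 * 0.5220 = 267.4467 kJ
dG = 489.7730 - 267.4467 = 222.3263 kJ (non-spontaneous)

dG = 222.3263 kJ, non-spontaneous


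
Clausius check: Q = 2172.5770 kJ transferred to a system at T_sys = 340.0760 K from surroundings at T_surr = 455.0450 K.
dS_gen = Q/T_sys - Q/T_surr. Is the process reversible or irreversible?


dS_sys = 2172.5770/340.0760 = 6.3885 kJ/K
dS_surr = -2172.5770/455.0450 = -4.7744 kJ/K
dS_gen = 6.3885 - 4.7744 = 1.6141 kJ/K (irreversible)

dS_gen = 1.6141 kJ/K, irreversible


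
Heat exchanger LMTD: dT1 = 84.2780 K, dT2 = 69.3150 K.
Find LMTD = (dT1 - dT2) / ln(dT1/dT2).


dT1/dT2 = 1.2159
ln(dT1/dT2) = 0.1955
LMTD = 14.9630 / 0.1955 = 76.5529 K

76.5529 K


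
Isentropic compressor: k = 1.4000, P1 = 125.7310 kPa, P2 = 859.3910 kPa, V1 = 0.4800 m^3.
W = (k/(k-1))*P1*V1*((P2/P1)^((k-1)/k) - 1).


(k-1)/k = 0.2857
(P2/P1)^exp = 1.7318
W = 3.5000 * 125.7310 * 0.4800 * (1.7318 - 1) = 154.5782 kJ

154.5782 kJ


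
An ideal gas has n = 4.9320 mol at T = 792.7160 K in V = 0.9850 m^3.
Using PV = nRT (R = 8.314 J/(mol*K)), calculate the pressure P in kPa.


P = nRT/V = 4.9320 * 8.314 * 792.7160 / 0.9850
= 32505.0405 / 0.9850 = 33000.0412 Pa = 33.0000 kPa

33.0000 kPa


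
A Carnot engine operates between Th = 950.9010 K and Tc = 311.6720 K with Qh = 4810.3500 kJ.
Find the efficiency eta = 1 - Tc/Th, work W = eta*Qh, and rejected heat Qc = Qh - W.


eta = 1 - 311.6720/950.9010 = 0.6722
W = 0.6722 * 4810.3500 = 3233.6860 kJ
Qc = 4810.3500 - 3233.6860 = 1576.6640 kJ

eta = 67.2235%, W = 3233.6860 kJ, Qc = 1576.6640 kJ


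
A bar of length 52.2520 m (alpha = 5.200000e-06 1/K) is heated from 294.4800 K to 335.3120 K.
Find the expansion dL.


dT = 40.8320 K
dL = 5.200000e-06 * 52.2520 * 40.8320 = 0.011094 m
L_final = 52.263094 m

dL = 0.011094 m


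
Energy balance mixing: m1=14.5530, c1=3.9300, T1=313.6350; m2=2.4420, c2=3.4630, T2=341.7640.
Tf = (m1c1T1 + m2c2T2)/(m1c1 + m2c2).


num = 20827.9947
den = 65.6499
Tf = 317.2584 K

317.2584 K


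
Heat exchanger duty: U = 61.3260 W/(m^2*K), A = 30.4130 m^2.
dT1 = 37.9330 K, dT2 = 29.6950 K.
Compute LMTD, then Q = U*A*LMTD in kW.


LMTD = 33.6461 K
Q = 61.3260 * 30.4130 * 33.6461 = 62753.5667 W = 62.7536 kW

62.7536 kW


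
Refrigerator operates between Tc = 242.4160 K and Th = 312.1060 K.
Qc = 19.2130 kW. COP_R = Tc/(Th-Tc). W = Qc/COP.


COP = 242.4160 / 69.6900 = 3.4785
W = 19.2130 / 3.4785 = 5.5234 kW

COP = 3.4785, W = 5.5234 kW


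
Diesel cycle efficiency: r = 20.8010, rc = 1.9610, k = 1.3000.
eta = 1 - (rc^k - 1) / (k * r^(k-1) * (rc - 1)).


r^(k-1) = 2.4856
rc^k = 2.4001
eta = 0.5491 = 54.9129%

54.9129%


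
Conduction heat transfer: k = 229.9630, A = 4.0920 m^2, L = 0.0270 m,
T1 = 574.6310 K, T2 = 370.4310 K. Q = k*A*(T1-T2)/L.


dT = 204.2000 K
Q = 229.9630 * 4.0920 * 204.2000 / 0.0270 = 7116813.1594 W

7116813.1594 W


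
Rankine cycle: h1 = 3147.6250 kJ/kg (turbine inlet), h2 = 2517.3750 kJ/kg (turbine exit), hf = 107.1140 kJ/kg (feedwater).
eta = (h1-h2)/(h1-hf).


W = 630.2500 kJ/kg
Q_in = 3040.5110 kJ/kg
eta = 0.2073 = 20.7284%

eta = 20.7284%


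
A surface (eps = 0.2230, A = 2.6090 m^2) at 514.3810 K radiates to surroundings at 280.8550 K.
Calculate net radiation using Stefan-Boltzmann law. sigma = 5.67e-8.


T^4 = 7.0007e+10
Tsurr^4 = 6.2220e+09
Q = 0.2230 * 5.67e-8 * 2.6090 * 6.3785e+10 = 2104.1598 W

2104.1598 W


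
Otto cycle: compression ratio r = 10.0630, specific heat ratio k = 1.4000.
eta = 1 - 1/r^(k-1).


r^(k-1) = 2.5182
eta = 1 - 1/2.5182 = 0.6029 = 60.2892%

60.2892%


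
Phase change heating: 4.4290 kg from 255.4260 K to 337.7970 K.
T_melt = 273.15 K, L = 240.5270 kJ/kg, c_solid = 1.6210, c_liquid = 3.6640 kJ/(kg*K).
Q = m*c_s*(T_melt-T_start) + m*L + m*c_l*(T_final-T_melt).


Q1 (sensible, solid) = 4.4290 * 1.6210 * 17.7240 = 127.2478 kJ
Q2 (latent) = 4.4290 * 240.5270 = 1065.2941 kJ
Q3 (sensible, liquid) = 4.4290 * 3.6640 * 64.6470 = 1049.0822 kJ
Q_total = 2241.6241 kJ

2241.6241 kJ


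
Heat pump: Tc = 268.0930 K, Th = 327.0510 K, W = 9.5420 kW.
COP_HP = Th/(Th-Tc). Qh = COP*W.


COP = 327.0510 / 58.9580 = 5.5472
Qh = 5.5472 * 9.5420 = 52.9313 kW

COP = 5.5472, Qh = 52.9313 kW


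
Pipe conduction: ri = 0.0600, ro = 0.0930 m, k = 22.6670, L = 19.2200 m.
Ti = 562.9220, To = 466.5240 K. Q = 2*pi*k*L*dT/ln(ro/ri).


dT = 96.3980 K
ln(ro/ri) = 0.4383
Q = 2*pi*22.6670*19.2200*96.3980 / 0.4383 = 602099.8357 W

602099.8357 W


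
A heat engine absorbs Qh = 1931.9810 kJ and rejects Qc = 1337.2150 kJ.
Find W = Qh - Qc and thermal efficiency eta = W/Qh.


W = 1931.9810 - 1337.2150 = 594.7660 kJ
eta = 594.7660 / 1931.9810 = 0.3079 = 30.7853%

W = 594.7660 kJ, eta = 30.7853%


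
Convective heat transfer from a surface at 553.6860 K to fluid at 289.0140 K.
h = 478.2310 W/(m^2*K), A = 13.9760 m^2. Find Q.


dT = 264.6720 K
Q = 478.2310 * 13.9760 * 264.6720 = 1769003.1887 W

1769003.1887 W


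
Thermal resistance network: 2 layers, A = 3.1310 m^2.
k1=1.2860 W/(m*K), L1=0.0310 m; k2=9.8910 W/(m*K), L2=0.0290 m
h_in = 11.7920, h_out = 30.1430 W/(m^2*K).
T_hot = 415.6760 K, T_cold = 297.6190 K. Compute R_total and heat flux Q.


R_conv_in = 1/(11.7920*3.1310) = 0.0271
R_1 = 0.0310/(1.2860*3.1310) = 0.0077
R_2 = 0.0290/(9.8910*3.1310) = 0.0009
R_conv_out = 1/(30.1430*3.1310) = 0.0106
R_total = 0.0463 K/W
Q = 118.0570 / 0.0463 = 2548.9328 W

R_total = 0.0463 K/W, Q = 2548.9328 W


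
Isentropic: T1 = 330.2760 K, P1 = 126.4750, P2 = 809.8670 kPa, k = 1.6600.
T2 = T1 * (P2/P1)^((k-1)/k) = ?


(k-1)/k = 0.3976
(P2/P1)^exp = 2.0923
T2 = 330.2760 * 2.0923 = 691.0309 K

691.0309 K


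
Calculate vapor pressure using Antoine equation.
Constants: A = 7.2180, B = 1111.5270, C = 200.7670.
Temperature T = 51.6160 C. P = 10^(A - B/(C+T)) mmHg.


C+T = 252.3830
B/(C+T) = 4.4041
log10(P) = 7.2180 - 4.4041 = 2.8139
P = 10^2.8139 = 651.4366 mmHg

651.4366 mmHg


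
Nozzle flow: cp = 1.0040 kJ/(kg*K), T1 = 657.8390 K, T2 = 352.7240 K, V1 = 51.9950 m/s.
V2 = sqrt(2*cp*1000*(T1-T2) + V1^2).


dT = 305.1150 K
2*cp*1000*dT = 612670.9200
V1^2 = 2703.4800
V2 = sqrt(615374.4000) = 784.4580 m/s

784.4580 m/s


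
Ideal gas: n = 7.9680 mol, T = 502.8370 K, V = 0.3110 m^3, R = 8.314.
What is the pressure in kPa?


P = nRT/V = 7.9680 * 8.314 * 502.8370 / 0.3110
= 33310.9158 / 0.3110 = 107109.0539 Pa = 107.1091 kPa

107.1091 kPa


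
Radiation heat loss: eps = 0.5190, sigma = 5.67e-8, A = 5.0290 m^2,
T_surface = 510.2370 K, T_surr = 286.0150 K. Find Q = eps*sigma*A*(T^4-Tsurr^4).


T^4 = 6.7778e+10
Tsurr^4 = 6.6920e+09
Q = 0.5190 * 5.67e-8 * 5.0290 * 6.1086e+10 = 9040.0900 W

9040.0900 W


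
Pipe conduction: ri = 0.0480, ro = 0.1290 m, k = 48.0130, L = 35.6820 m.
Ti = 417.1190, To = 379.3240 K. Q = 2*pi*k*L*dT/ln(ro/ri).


dT = 37.7950 K
ln(ro/ri) = 0.9886
Q = 2*pi*48.0130*35.6820*37.7950 / 0.9886 = 411525.3932 W

411525.3932 W


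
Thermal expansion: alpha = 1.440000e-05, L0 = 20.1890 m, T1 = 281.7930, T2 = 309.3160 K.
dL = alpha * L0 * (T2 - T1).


dT = 27.5230 K
dL = 1.440000e-05 * 20.1890 * 27.5230 = 0.008002 m
L_final = 20.197002 m

dL = 0.008002 m


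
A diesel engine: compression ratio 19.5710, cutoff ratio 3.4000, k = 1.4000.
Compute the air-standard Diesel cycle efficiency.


r^(k-1) = 3.2858
rc^k = 5.5472
eta = 0.5881 = 58.8134%

58.8134%


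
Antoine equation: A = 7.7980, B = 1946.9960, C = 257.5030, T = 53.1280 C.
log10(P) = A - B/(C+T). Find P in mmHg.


C+T = 310.6310
B/(C+T) = 6.2679
log10(P) = 7.7980 - 6.2679 = 1.5301
P = 10^1.5301 = 33.8942 mmHg

33.8942 mmHg


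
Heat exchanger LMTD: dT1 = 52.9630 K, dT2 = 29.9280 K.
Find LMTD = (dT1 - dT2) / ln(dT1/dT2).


dT1/dT2 = 1.7697
ln(dT1/dT2) = 0.5708
LMTD = 23.0350 / 0.5708 = 40.3557 K

40.3557 K


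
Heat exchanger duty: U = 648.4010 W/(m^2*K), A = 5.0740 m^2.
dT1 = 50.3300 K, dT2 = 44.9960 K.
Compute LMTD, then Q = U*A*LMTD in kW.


LMTD = 47.6132 K
Q = 648.4010 * 5.0740 * 47.6132 = 156646.8399 W = 156.6468 kW

156.6468 kW


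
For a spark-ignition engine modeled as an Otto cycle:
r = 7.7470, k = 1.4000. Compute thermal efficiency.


r^(k-1) = 2.2681
eta = 1 - 1/2.2681 = 0.5591 = 55.9093%

55.9093%


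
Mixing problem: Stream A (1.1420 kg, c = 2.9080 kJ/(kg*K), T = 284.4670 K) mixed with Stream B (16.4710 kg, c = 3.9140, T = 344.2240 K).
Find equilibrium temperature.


num = 23135.9554
den = 67.7884
Tf = 341.2965 K

341.2965 K


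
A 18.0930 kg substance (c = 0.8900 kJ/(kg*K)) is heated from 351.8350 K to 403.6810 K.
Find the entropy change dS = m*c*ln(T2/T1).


T2/T1 = 1.1474
ln(T2/T1) = 0.1375
dS = 18.0930 * 0.8900 * 0.1375 = 2.2135 kJ/K

2.2135 kJ/K


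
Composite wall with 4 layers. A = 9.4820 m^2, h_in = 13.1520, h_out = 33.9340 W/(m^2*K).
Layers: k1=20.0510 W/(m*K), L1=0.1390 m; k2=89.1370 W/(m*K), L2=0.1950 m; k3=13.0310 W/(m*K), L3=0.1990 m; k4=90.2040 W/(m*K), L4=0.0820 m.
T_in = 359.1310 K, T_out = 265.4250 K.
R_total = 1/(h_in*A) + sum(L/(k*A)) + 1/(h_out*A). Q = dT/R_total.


R_conv_in = 1/(13.1520*9.4820) = 0.0080
R_1 = 0.1390/(20.0510*9.4820) = 0.0007
R_2 = 0.1950/(89.1370*9.4820) = 0.0002
R_3 = 0.1990/(13.0310*9.4820) = 0.0016
R_4 = 0.0820/(90.2040*9.4820) = 9.5871e-05
R_conv_out = 1/(33.9340*9.4820) = 0.0031
R_total = 0.0138 K/W
Q = 93.7060 / 0.0138 = 6792.7959 W

R_total = 0.0138 K/W, Q = 6792.7959 W


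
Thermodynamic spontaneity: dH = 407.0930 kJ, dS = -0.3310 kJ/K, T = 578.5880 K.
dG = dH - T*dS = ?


T*dS = 578.5880 * -0.3310 = -191.5126 kJ
dG = 407.0930 + 191.5126 = 598.6056 kJ (non-spontaneous)

dG = 598.6056 kJ, non-spontaneous


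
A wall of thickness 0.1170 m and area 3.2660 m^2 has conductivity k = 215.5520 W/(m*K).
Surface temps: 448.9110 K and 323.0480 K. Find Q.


dT = 125.8630 K
Q = 215.5520 * 3.2660 * 125.8630 / 0.1170 = 757321.7933 W

757321.7933 W


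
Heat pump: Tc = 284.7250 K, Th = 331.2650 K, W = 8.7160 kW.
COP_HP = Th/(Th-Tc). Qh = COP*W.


COP = 331.2650 / 46.5400 = 7.1179
Qh = 7.1179 * 8.7160 = 62.0392 kW

COP = 7.1179, Qh = 62.0392 kW


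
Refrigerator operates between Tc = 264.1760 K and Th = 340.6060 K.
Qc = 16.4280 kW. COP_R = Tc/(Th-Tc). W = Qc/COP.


COP = 264.1760 / 76.4300 = 3.4564
W = 16.4280 / 3.4564 = 4.7529 kW

COP = 3.4564, W = 4.7529 kW


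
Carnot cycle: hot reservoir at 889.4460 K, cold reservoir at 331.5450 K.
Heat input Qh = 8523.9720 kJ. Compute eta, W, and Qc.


eta = 1 - 331.5450/889.4460 = 0.6272
W = 0.6272 * 8523.9720 = 5346.6231 kJ
Qc = 8523.9720 - 5346.6231 = 3177.3489 kJ

eta = 62.7245%, W = 5346.6231 kJ, Qc = 3177.3489 kJ


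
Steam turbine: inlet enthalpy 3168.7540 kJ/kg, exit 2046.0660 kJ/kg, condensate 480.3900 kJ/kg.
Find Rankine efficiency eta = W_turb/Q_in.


W = 1122.6880 kJ/kg
Q_in = 2688.3640 kJ/kg
eta = 0.4176 = 41.7610%

eta = 41.7610%


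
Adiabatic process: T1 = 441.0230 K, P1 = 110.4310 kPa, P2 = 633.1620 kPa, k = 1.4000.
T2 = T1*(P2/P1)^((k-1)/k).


(k-1)/k = 0.2857
(P2/P1)^exp = 1.6470
T2 = 441.0230 * 1.6470 = 726.3631 K

726.3631 K


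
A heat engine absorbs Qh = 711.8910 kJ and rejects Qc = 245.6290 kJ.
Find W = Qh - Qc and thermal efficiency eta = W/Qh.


W = 711.8910 - 245.6290 = 466.2620 kJ
eta = 466.2620 / 711.8910 = 0.6550 = 65.4963%

W = 466.2620 kJ, eta = 65.4963%


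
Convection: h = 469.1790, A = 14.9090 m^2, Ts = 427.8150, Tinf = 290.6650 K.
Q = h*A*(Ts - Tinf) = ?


dT = 137.1500 K
Q = 469.1790 * 14.9090 * 137.1500 = 959362.8389 W

959362.8389 W


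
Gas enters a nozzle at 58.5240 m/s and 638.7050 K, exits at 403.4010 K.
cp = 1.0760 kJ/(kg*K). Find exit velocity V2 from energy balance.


dT = 235.3040 K
2*cp*1000*dT = 506374.2080
V1^2 = 3425.0586
V2 = sqrt(509799.2666) = 714.0023 m/s

714.0023 m/s


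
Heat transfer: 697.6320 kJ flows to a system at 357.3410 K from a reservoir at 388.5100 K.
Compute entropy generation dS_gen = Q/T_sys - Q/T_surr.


dS_sys = 697.6320/357.3410 = 1.9523 kJ/K
dS_surr = -697.6320/388.5100 = -1.7957 kJ/K
dS_gen = 1.9523 - 1.7957 = 0.1566 kJ/K (irreversible)

dS_gen = 0.1566 kJ/K, irreversible


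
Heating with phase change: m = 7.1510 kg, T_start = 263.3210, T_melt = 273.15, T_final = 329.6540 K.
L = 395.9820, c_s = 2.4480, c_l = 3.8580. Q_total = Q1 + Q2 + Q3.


Q1 (sensible, solid) = 7.1510 * 2.4480 * 9.8290 = 172.0630 kJ
Q2 (latent) = 7.1510 * 395.9820 = 2831.6673 kJ
Q3 (sensible, liquid) = 7.1510 * 3.8580 * 56.5040 = 1558.8639 kJ
Q_total = 4562.5942 kJ

4562.5942 kJ


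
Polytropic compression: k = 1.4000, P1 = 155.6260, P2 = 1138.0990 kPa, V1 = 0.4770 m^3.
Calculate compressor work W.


(k-1)/k = 0.2857
(P2/P1)^exp = 1.7656
W = 3.5000 * 155.6260 * 0.4770 * (1.7656 - 1) = 198.9087 kJ

198.9087 kJ


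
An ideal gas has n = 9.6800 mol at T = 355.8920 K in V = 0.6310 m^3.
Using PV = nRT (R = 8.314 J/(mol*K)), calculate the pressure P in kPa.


P = nRT/V = 9.6800 * 8.314 * 355.8920 / 0.6310
= 28642.0173 / 0.6310 = 45391.4696 Pa = 45.3915 kPa

45.3915 kPa


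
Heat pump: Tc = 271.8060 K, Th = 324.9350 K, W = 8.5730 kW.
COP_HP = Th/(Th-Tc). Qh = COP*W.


COP = 324.9350 / 53.1290 = 6.1160
Qh = 6.1160 * 8.5730 = 52.4322 kW

COP = 6.1160, Qh = 52.4322 kW


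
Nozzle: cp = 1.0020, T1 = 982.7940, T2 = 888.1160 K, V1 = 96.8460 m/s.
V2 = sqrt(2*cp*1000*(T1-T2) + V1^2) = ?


dT = 94.6780 K
2*cp*1000*dT = 189734.7120
V1^2 = 9379.1477
V2 = sqrt(199113.8597) = 446.2218 m/s

446.2218 m/s


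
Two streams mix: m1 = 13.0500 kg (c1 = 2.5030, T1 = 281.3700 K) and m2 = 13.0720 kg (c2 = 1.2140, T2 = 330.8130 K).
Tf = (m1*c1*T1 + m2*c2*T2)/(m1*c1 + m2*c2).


num = 14440.5184
den = 48.5336
Tf = 297.5368 K

297.5368 K


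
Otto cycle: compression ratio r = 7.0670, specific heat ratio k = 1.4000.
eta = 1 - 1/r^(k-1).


r^(k-1) = 2.1862
eta = 1 - 1/2.1862 = 0.5426 = 54.2590%

54.2590%


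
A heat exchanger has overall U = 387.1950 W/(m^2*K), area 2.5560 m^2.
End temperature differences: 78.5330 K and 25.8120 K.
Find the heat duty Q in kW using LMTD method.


LMTD = 47.3820 K
Q = 387.1950 * 2.5560 * 47.3820 = 46892.5850 W = 46.8926 kW

46.8926 kW


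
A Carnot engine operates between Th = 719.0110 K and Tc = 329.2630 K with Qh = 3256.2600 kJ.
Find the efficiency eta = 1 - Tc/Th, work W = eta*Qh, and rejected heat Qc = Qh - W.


eta = 1 - 329.2630/719.0110 = 0.5421
W = 0.5421 * 3256.2600 = 1765.0924 kJ
Qc = 3256.2600 - 1765.0924 = 1491.1676 kJ

eta = 54.2061%, W = 1765.0924 kJ, Qc = 1491.1676 kJ


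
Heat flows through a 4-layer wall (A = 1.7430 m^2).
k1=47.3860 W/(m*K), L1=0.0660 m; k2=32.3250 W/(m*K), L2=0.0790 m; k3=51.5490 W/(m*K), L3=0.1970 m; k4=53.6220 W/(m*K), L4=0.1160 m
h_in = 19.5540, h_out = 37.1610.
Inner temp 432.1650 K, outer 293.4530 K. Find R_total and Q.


R_conv_in = 1/(19.5540*1.7430) = 0.0293
R_1 = 0.0660/(47.3860*1.7430) = 0.0008
R_2 = 0.0790/(32.3250*1.7430) = 0.0014
R_3 = 0.1970/(51.5490*1.7430) = 0.0022
R_4 = 0.1160/(53.6220*1.7430) = 0.0012
R_conv_out = 1/(37.1610*1.7430) = 0.0154
R_total = 0.0504 K/W
Q = 138.7120 / 0.0504 = 2751.4452 W

R_total = 0.0504 K/W, Q = 2751.4452 W


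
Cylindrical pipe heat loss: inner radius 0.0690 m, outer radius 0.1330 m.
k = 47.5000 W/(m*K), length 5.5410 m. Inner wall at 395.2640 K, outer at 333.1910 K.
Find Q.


dT = 62.0730 K
ln(ro/ri) = 0.6562
Q = 2*pi*47.5000*5.5410*62.0730 / 0.6562 = 156422.7543 W

156422.7543 W


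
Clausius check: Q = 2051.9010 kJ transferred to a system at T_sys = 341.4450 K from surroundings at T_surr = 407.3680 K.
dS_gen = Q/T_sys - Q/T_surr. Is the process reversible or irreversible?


dS_sys = 2051.9010/341.4450 = 6.0095 kJ/K
dS_surr = -2051.9010/407.3680 = -5.0370 kJ/K
dS_gen = 6.0095 - 5.0370 = 0.9725 kJ/K (irreversible)

dS_gen = 0.9725 kJ/K, irreversible


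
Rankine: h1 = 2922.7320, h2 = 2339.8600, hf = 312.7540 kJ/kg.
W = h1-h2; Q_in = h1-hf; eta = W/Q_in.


W = 582.8720 kJ/kg
Q_in = 2609.9780 kJ/kg
eta = 0.2233 = 22.3324%

eta = 22.3324%


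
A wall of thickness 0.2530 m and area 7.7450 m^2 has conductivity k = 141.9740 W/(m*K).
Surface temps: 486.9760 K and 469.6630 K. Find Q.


dT = 17.3130 K
Q = 141.9740 * 7.7450 * 17.3130 / 0.2530 = 75245.7627 W

75245.7627 W


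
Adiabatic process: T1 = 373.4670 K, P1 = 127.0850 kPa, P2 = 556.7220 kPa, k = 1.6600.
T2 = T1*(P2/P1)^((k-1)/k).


(k-1)/k = 0.3976
(P2/P1)^exp = 1.7992
T2 = 373.4670 * 1.7992 = 671.9299 K

671.9299 K


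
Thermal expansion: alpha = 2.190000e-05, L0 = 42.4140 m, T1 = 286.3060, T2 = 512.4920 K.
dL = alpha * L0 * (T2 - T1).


dT = 226.1860 K
dL = 2.190000e-05 * 42.4140 * 226.1860 = 0.210097 m
L_final = 42.624097 m

dL = 0.210097 m


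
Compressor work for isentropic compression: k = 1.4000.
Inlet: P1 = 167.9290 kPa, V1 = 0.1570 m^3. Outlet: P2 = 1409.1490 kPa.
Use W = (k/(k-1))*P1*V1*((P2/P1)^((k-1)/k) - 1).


(k-1)/k = 0.2857
(P2/P1)^exp = 1.8363
W = 3.5000 * 167.9290 * 0.1570 * (1.8363 - 1) = 77.1744 kJ

77.1744 kJ


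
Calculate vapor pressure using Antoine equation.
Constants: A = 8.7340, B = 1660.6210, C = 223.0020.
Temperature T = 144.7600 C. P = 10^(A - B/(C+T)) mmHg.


C+T = 367.7620
B/(C+T) = 4.5155
log10(P) = 8.7340 - 4.5155 = 4.2185
P = 10^4.2185 = 16539.5085 mmHg

16539.5085 mmHg


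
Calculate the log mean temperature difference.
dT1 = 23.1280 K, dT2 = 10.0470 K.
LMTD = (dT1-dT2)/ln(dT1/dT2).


dT1/dT2 = 2.3020
ln(dT1/dT2) = 0.8338
LMTD = 13.0810 / 0.8338 = 15.6890 K

15.6890 K


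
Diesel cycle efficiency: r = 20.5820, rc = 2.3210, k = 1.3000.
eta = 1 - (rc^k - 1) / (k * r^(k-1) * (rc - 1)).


r^(k-1) = 2.4777
rc^k = 2.9880
eta = 0.5328 = 53.2782%

53.2782%


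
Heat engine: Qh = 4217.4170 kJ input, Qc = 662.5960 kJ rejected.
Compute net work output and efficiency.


W = 4217.4170 - 662.5960 = 3554.8210 kJ
eta = 3554.8210 / 4217.4170 = 0.8429 = 84.2891%

W = 3554.8210 kJ, eta = 84.2891%


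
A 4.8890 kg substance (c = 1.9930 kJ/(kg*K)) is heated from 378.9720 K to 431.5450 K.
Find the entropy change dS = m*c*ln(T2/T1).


T2/T1 = 1.1387
ln(T2/T1) = 0.1299
dS = 4.8890 * 1.9930 * 0.1299 = 1.2658 kJ/K

1.2658 kJ/K


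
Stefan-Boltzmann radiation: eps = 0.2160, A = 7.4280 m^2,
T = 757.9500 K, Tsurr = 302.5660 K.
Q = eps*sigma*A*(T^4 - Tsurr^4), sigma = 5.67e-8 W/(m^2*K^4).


T^4 = 3.3004e+11
Tsurr^4 = 8.3807e+09
Q = 0.2160 * 5.67e-8 * 7.4280 * 3.2166e+11 = 29261.7537 W

29261.7537 W


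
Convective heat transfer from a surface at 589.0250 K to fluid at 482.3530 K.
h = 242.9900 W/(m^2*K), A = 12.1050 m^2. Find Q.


dT = 106.6720 K
Q = 242.9900 * 12.1050 * 106.6720 = 313764.3754 W

313764.3754 W


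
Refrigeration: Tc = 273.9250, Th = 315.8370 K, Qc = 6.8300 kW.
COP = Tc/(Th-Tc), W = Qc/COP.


COP = 273.9250 / 41.9120 = 6.5357
W = 6.8300 / 6.5357 = 1.0450 kW

COP = 6.5357, W = 1.0450 kW


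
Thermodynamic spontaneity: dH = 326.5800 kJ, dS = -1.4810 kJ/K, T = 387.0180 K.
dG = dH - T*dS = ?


T*dS = 387.0180 * -1.4810 = -573.1737 kJ
dG = 326.5800 + 573.1737 = 899.7537 kJ (non-spontaneous)

dG = 899.7537 kJ, non-spontaneous


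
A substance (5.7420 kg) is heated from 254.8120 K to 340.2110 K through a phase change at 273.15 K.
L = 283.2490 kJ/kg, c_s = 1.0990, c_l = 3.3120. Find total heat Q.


Q1 (sensible, solid) = 5.7420 * 1.0990 * 18.3380 = 115.7212 kJ
Q2 (latent) = 5.7420 * 283.2490 = 1626.4158 kJ
Q3 (sensible, liquid) = 5.7420 * 3.3120 * 67.0610 = 1275.3328 kJ
Q_total = 3017.4698 kJ

3017.4698 kJ


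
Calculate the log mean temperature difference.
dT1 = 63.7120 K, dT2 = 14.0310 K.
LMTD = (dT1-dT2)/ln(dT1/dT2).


dT1/dT2 = 4.5408
ln(dT1/dT2) = 1.5131
LMTD = 49.6810 / 1.5131 = 32.8338 K

32.8338 K


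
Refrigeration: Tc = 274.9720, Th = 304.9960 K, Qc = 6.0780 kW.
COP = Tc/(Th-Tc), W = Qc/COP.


COP = 274.9720 / 30.0240 = 9.1584
W = 6.0780 / 9.1584 = 0.6637 kW

COP = 9.1584, W = 0.6637 kW


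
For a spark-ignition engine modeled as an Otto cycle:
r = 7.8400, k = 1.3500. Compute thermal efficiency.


r^(k-1) = 2.0559
eta = 1 - 1/2.0559 = 0.5136 = 51.3605%

51.3605%


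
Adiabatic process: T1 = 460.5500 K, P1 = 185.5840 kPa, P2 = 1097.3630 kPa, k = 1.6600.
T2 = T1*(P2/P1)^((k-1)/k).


(k-1)/k = 0.3976
(P2/P1)^exp = 2.0270
T2 = 460.5500 * 2.0270 = 933.5572 K

933.5572 K


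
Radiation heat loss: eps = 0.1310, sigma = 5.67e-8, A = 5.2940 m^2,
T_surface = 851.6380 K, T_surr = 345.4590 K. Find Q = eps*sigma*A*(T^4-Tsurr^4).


T^4 = 5.2604e+11
Tsurr^4 = 1.4242e+10
Q = 0.1310 * 5.67e-8 * 5.2940 * 5.1180e+11 = 20125.0909 W

20125.0909 W


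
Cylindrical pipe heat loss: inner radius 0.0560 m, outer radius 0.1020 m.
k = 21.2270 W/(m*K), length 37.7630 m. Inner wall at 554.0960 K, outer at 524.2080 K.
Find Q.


dT = 29.8880 K
ln(ro/ri) = 0.5996
Q = 2*pi*21.2270*37.7630*29.8880 / 0.5996 = 251046.9262 W

251046.9262 W


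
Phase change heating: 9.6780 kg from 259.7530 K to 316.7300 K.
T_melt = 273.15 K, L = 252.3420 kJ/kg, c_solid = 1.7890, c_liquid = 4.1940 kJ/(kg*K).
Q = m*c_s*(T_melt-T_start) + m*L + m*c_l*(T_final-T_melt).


Q1 (sensible, solid) = 9.6780 * 1.7890 * 13.3970 = 231.9549 kJ
Q2 (latent) = 9.6780 * 252.3420 = 2442.1659 kJ
Q3 (sensible, liquid) = 9.6780 * 4.1940 * 43.5800 = 1768.8918 kJ
Q_total = 4443.0126 kJ

4443.0126 kJ


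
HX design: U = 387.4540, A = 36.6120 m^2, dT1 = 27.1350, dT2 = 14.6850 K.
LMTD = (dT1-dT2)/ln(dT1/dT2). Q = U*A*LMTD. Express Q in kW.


LMTD = 20.2769 K
Q = 387.4540 * 36.6120 * 20.2769 = 287637.8995 W = 287.6379 kW

287.6379 kW


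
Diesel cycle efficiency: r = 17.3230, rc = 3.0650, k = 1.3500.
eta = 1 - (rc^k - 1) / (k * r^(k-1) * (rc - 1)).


r^(k-1) = 2.7134
rc^k = 4.5361
eta = 0.5325 = 53.2533%

53.2533%


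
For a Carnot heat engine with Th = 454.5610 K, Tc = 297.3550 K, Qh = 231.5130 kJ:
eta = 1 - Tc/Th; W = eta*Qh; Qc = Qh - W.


eta = 1 - 297.3550/454.5610 = 0.3458
W = 0.3458 * 231.5130 = 80.0668 kJ
Qc = 231.5130 - 80.0668 = 151.4462 kJ

eta = 34.5841%, W = 80.0668 kJ, Qc = 151.4462 kJ


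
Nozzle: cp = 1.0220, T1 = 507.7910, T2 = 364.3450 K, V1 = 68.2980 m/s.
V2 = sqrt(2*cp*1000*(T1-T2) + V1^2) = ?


dT = 143.4460 K
2*cp*1000*dT = 293203.6240
V1^2 = 4664.6168
V2 = sqrt(297868.2408) = 545.7731 m/s

545.7731 m/s


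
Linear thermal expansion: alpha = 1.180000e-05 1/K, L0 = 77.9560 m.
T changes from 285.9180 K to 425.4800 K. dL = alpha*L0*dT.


dT = 139.5620 K
dL = 1.180000e-05 * 77.9560 * 139.5620 = 0.128380 m
L_final = 78.084380 m

dL = 0.128380 m


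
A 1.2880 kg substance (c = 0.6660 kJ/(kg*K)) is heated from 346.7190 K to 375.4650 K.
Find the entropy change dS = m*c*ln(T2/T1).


T2/T1 = 1.0829
ln(T2/T1) = 0.0797
dS = 1.2880 * 0.6660 * 0.0797 = 0.0683 kJ/K

0.0683 kJ/K


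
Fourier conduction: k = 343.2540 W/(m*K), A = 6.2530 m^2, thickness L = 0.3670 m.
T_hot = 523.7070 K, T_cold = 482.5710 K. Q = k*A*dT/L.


dT = 41.1360 K
Q = 343.2540 * 6.2530 * 41.1360 / 0.3670 = 240580.2825 W

240580.2825 W


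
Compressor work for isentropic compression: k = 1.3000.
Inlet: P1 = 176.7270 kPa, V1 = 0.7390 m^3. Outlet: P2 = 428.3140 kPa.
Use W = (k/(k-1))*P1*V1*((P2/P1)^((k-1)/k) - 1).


(k-1)/k = 0.2308
(P2/P1)^exp = 1.2267
W = 4.3333 * 176.7270 * 0.7390 * (1.2267 - 1) = 128.2712 kJ

128.2712 kJ


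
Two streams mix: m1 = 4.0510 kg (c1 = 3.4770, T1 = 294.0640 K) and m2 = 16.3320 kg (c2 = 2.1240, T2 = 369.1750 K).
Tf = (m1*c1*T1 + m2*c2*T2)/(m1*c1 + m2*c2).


num = 16948.3612
den = 48.7745
Tf = 347.4841 K

347.4841 K


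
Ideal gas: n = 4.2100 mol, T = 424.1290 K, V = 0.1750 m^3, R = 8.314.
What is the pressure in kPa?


P = nRT/V = 4.2100 * 8.314 * 424.1290 / 0.1750
= 14845.3378 / 0.1750 = 84830.5018 Pa = 84.8305 kPa

84.8305 kPa


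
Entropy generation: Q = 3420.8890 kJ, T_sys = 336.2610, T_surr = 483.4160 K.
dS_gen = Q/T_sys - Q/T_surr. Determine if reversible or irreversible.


dS_sys = 3420.8890/336.2610 = 10.1733 kJ/K
dS_surr = -3420.8890/483.4160 = -7.0765 kJ/K
dS_gen = 10.1733 - 7.0765 = 3.0968 kJ/K (irreversible)

dS_gen = 3.0968 kJ/K, irreversible


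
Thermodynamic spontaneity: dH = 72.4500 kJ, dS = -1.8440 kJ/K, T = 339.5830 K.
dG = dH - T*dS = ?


T*dS = 339.5830 * -1.8440 = -626.1911 kJ
dG = 72.4500 + 626.1911 = 698.6411 kJ (non-spontaneous)

dG = 698.6411 kJ, non-spontaneous


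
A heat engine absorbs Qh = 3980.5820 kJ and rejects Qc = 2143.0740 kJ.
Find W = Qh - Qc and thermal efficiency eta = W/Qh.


W = 3980.5820 - 2143.0740 = 1837.5080 kJ
eta = 1837.5080 / 3980.5820 = 0.4616 = 46.1618%

W = 1837.5080 kJ, eta = 46.1618%


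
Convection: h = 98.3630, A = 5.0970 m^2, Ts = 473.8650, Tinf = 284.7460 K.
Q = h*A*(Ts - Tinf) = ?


dT = 189.1190 K
Q = 98.3630 * 5.0970 * 189.1190 = 94815.9853 W

94815.9853 W


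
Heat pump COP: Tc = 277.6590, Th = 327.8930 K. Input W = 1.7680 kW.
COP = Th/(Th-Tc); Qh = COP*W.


COP = 327.8930 / 50.2340 = 6.5273
Qh = 6.5273 * 1.7680 = 11.5403 kW

COP = 6.5273, Qh = 11.5403 kW


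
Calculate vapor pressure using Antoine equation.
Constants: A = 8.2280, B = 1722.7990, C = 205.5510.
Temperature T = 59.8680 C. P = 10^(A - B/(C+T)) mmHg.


C+T = 265.4190
B/(C+T) = 6.4909
log10(P) = 8.2280 - 6.4909 = 1.7371
P = 10^1.7371 = 54.5927 mmHg

54.5927 mmHg


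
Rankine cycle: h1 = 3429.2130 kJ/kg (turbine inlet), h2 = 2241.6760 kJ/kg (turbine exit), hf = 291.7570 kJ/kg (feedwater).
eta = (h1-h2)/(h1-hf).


W = 1187.5370 kJ/kg
Q_in = 3137.4560 kJ/kg
eta = 0.3785 = 37.8503%

eta = 37.8503%


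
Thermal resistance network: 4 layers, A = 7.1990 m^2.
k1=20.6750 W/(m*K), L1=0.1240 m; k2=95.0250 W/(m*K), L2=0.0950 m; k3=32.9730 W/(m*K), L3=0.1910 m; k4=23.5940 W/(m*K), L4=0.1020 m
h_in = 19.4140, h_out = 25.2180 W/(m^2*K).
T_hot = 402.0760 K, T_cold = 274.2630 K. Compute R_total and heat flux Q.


R_conv_in = 1/(19.4140*7.1990) = 0.0072
R_1 = 0.1240/(20.6750*7.1990) = 0.0008
R_2 = 0.0950/(95.0250*7.1990) = 0.0001
R_3 = 0.1910/(32.9730*7.1990) = 0.0008
R_4 = 0.1020/(23.5940*7.1990) = 0.0006
R_conv_out = 1/(25.2180*7.1990) = 0.0055
R_total = 0.0150 K/W
Q = 127.8130 / 0.0150 = 8497.9265 W

R_total = 0.0150 K/W, Q = 8497.9265 W


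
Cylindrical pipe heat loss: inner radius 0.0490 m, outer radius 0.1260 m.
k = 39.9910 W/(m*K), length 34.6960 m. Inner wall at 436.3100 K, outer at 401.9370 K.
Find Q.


dT = 34.3730 K
ln(ro/ri) = 0.9445
Q = 2*pi*39.9910*34.6960*34.3730 / 0.9445 = 317288.7477 W

317288.7477 W


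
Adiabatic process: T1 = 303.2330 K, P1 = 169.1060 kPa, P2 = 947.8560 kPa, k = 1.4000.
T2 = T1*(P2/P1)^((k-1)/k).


(k-1)/k = 0.2857
(P2/P1)^exp = 1.6364
T2 = 303.2330 * 1.6364 = 496.2008 K

496.2008 K


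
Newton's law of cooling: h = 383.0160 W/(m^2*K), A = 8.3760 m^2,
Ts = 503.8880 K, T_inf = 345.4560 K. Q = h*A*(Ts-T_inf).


dT = 158.4320 K
Q = 383.0160 * 8.3760 * 158.4320 = 508272.3559 W

508272.3559 W


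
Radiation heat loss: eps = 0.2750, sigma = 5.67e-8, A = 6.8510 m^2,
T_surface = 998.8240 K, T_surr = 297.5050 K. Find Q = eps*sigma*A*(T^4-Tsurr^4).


T^4 = 9.9530e+11
Tsurr^4 = 7.8339e+09
Q = 0.2750 * 5.67e-8 * 6.8510 * 9.8747e+11 = 105485.7537 W

105485.7537 W


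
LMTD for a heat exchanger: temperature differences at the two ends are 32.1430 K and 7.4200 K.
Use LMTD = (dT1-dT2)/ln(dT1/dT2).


dT1/dT2 = 4.3319
ln(dT1/dT2) = 1.4660
LMTD = 24.7230 / 1.4660 = 16.8641 K

16.8641 K


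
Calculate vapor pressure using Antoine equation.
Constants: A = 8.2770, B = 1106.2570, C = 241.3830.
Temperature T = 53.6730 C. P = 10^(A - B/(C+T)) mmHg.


C+T = 295.0560
B/(C+T) = 3.7493
log10(P) = 8.2770 - 3.7493 = 4.5277
P = 10^4.5277 = 33704.5090 mmHg

33704.5090 mmHg


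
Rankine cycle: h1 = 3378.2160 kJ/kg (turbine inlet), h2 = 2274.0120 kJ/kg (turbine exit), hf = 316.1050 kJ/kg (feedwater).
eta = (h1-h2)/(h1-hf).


W = 1104.2040 kJ/kg
Q_in = 3062.1110 kJ/kg
eta = 0.3606 = 36.0602%

eta = 36.0602%


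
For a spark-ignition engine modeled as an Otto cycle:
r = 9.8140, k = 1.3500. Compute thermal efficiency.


r^(k-1) = 2.2241
eta = 1 - 1/2.2241 = 0.5504 = 55.0371%

55.0371%


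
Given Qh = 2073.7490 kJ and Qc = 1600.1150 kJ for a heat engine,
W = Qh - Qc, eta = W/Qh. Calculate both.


W = 2073.7490 - 1600.1150 = 473.6340 kJ
eta = 473.6340 / 2073.7490 = 0.2284 = 22.8395%

W = 473.6340 kJ, eta = 22.8395%


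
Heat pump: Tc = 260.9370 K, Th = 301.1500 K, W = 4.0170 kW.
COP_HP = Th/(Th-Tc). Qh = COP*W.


COP = 301.1500 / 40.2130 = 7.4889
Qh = 7.4889 * 4.0170 = 30.0828 kW

COP = 7.4889, Qh = 30.0828 kW


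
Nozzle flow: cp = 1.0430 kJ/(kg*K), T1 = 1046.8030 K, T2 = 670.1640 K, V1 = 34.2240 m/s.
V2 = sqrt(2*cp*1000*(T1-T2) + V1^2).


dT = 376.6390 K
2*cp*1000*dT = 785668.9540
V1^2 = 1171.2822
V2 = sqrt(786840.2362) = 887.0402 m/s

887.0402 m/s
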